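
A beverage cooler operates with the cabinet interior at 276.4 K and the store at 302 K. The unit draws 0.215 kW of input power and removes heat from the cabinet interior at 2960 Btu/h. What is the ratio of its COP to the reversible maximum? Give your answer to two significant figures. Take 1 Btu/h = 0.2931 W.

Converting, Q̇_C = 2960 Btu/h = 0.8676 kW, so COP_actual = Q̇_C/Ẇ = 0.8676/0.2150 = 4.035.
The reservoir spacing is ΔT = 302 − 276.4 = 25.60 K.
COP_Carnot = T_C/ΔT = 276.40/25.60 = 10.80.
η_II = COP_actual/COP_Carnot = 4.035/10.80 = 0.3737.

0.37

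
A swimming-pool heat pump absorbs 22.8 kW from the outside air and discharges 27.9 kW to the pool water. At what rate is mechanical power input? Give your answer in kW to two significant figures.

5.1 kW

For a cyclic device the first law requires Q̇_H = Q̇_C + Ẇ.
Ẇ = Q̇_H − Q̇_C = 5.100 kW.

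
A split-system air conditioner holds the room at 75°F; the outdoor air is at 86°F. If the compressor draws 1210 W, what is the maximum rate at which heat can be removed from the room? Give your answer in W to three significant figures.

58800 W

In absolute terms T_C = 297.04 K and T_H = 303.15 K, so ΔT = 6.111 K.
COP_Carnot = T_C/ΔT = 297.04/6.111 = 48.61.
Q̇_max = COP_Carnot × Ẇ = 48.61 × 1210 W = 58810 W.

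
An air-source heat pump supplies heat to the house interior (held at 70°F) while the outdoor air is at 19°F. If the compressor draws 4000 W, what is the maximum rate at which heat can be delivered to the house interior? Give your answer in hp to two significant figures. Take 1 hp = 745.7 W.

In absolute terms T_C = 265.93 K and T_H = 294.26 K, so ΔT = 28.33 K.
COP_Carnot = T_H/ΔT = 294.26/28.33 = 10.39.
Q̇_max = COP_Carnot × Ẇ = 10.39 × 4000 W = 41540 W = 55.71 hp.

56 hp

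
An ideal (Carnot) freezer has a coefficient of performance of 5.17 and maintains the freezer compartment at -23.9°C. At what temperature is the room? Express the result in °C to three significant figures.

24.3 °C

COP_R = T_C/(T_H − T_C) gives T_H − T_C = T_C/COP.
With T_C = 249.25 K, T_H = 249.25 × (1 + 1/5.17) = 297.46 K.
Converting, 297.46 K = 24.31°C.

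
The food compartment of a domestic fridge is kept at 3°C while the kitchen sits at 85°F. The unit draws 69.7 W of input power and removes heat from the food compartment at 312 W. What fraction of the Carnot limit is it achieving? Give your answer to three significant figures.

COP_actual = Q̇_C/Ẇ = 312.0/69.70 = 4.476.
In absolute terms T_C = 276.15 K and T_H = 302.59 K, so ΔT = 26.44 K.
COP_Carnot = T_C/ΔT = 276.15/26.44 = 10.44.
η_II = COP_actual/COP_Carnot = 4.476/10.44 = 0.4287.

0.429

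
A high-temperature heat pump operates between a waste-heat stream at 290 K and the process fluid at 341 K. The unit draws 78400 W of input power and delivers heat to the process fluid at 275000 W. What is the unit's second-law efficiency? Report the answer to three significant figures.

COP_actual = Q̇_H/Ẇ = 275000/78400 = 3.508.
The reservoir spacing is ΔT = 341 − 290 = 51.00 K.
COP_Carnot = T_H/ΔT = 341.00/51.00 = 6.686.
η_II = COP_actual/COP_Carnot = 3.508/6.686 = 0.5246.

0.525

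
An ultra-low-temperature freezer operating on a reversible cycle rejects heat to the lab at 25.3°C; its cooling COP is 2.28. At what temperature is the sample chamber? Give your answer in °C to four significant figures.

For a Carnot refrigerator COP_R = T_C/(T_H − T_C), so T_C = COP·T_H/(1 + COP).
With T_H = 298.45 K, T_C = 2.28 × 298.45/3.280 = 207.46 K.
Converting, 207.46 K = -65.69°C.

-65.69 °C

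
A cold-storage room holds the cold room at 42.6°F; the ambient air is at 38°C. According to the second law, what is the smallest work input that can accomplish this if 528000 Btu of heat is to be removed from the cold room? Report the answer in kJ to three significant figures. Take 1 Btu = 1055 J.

In absolute terms T_C = 279.04 K and T_H = 311.15 K, so ΔT = 32.11 K.
The reversible limit is COP_R = T_C/ΔT = 8.690, so W_min = Q_C/COP = Q_C·ΔT/T_C.
W_min = 528000 × 32.11/279.04 = 60760 Btu = 64100 kJ.

64100 kJ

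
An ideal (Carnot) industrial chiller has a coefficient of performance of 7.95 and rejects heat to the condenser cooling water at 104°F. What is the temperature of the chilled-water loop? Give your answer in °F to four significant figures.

41.02 °F

For a Carnot refrigerator COP_R = T_C/(T_H − T_C), so T_C = COP·T_H/(1 + COP).
With T_H = 313.15 K, T_C = 7.95 × 313.15/8.950 = 278.16 K.
Converting, 278.16 K = 41.02°F.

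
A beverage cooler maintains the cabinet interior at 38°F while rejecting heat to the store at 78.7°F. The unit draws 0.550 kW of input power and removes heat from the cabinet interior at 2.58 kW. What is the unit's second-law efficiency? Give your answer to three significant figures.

0.384

COP_actual = Q̇_C/Ẇ = 2.580/0.5500 = 4.691.
In absolute terms T_C = 276.48 K and T_H = 299.09 K, so ΔT = 22.61 K.
COP_Carnot = T_C/ΔT = 276.48/22.61 = 12.23.
η_II = COP_actual/COP_Carnot = 4.691/12.23 = 0.3836.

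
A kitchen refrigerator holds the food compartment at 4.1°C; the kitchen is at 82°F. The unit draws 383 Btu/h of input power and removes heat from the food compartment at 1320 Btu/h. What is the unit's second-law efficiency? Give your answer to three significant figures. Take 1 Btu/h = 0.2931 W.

COP_actual = Q̇_C/Ẇ = 1320/383.0 = 3.446.
In absolute terms T_C = 277.25 K and T_H = 300.93 K, so ΔT = 23.68 K.
COP_Carnot = T_C/ΔT = 277.25/23.68 = 11.71.
η_II = COP_actual/COP_Carnot = 3.446/11.71 = 0.2943.

0.294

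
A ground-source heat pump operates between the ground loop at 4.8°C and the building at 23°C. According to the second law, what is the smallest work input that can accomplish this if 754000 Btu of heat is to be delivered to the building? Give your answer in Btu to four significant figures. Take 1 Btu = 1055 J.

In absolute terms T_C = 277.95 K and T_H = 296.15 K, so ΔT = 18.20 K.
The reversible limit is COP_HP = T_H/ΔT = 16.27, so W_min = Q_H/COP = Q_H·ΔT/T_H.
W_min = 754000 × 18.20/296.15 = 46340 Btu.

46340 Btu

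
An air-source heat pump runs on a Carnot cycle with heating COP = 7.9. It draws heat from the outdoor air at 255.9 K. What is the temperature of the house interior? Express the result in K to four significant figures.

COP_HP = T_H/(T_H − T_C) rearranges to T_H = COP·T_C/(COP − 1).
With T_C = 255.90 K, T_H = 7.9 × 255.90/6.900 = 292.99 K.

293.0 K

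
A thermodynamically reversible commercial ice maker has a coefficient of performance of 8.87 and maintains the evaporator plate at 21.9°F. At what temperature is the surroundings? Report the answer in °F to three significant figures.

76.2 °F

COP_R = T_C/(T_H − T_C) gives T_H − T_C = T_C/COP.
With T_C = 267.54 K, T_H = 267.54 × (1 + 1/8.87) = 297.70 K.
Converting, 297.70 K = 76.19°F.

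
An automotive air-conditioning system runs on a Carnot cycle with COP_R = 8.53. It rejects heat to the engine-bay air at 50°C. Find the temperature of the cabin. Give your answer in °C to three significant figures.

For a Carnot refrigerator COP_R = T_C/(T_H − T_C), so T_C = COP·T_H/(1 + COP).
With T_H = 323.15 K, T_C = 8.53 × 323.15/9.530 = 289.24 K.
Converting, 289.24 K = 16.09°C.

16.1 °C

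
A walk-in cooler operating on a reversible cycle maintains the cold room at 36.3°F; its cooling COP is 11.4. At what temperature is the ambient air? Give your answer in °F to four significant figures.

79.81 °F

COP_R = T_C/(T_H − T_C) gives T_H − T_C = T_C/COP.
With T_C = 275.54 K, T_H = 275.54 × (1 + 1/11.4) = 299.71 K.
Converting, 299.71 K = 79.81°F.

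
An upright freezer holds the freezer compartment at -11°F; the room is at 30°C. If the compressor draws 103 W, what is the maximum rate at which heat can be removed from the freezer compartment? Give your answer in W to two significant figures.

In absolute terms T_C = 249.26 K and T_H = 303.15 K, so ΔT = 53.89 K.
COP_Carnot = T_C/ΔT = 249.26/53.89 = 4.625.
Q̇_max = COP_Carnot × Ẇ = 4.625 × 103.0 W = 476.4 W.

480 W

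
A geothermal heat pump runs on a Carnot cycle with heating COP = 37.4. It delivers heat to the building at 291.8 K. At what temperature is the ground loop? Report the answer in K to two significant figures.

280 K

COP_HP = T_H/(T_H − T_C) gives T_H − T_C = T_H/COP.
With T_H = 291.80 K, T_C = 291.80 × (1 − 1/37.4) = 284.00 K.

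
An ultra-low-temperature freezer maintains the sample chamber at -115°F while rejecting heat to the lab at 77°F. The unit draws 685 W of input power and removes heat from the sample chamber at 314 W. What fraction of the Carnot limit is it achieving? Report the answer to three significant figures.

0.255

COP_actual = Q̇_C/Ẇ = 314.0/685.0 = 0.4584.
In absolute terms T_C = 191.48 K and T_H = 298.15 K, so ΔT = 106.7 K.
COP_Carnot = T_C/ΔT = 191.48/106.7 = 1.795.
η_II = COP_actual/COP_Carnot = 0.4584/1.795 = 0.2554.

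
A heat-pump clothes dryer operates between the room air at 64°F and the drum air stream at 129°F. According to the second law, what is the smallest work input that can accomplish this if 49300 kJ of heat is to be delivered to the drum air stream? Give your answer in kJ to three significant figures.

In absolute terms T_C = 290.93 K and T_H = 327.04 K, so ΔT = 36.11 K.
The reversible limit is COP_HP = T_H/ΔT = 9.056, so W_min = Q_H/COP = Q_H·ΔT/T_H.
W_min = 49300 × 36.11/327.04 = 5444 kJ.

5440 kJ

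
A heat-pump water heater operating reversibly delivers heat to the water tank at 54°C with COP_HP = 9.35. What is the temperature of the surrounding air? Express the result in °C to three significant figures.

COP_HP = T_H/(T_H − T_C) gives T_H − T_C = T_H/COP.
With T_H = 327.15 K, T_C = 327.15 × (1 − 1/9.35) = 292.16 K.
Converting, 292.16 K = 19.01°C.

19.0 °C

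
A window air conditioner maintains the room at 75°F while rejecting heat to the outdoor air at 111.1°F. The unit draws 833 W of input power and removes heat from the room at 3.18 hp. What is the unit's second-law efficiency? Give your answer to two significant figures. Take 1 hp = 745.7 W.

0.19

Converting, Q̇_C = 3.180 hp = 2371 W, so COP_actual = Q̇_C/Ẇ = 2371/833.0 = 2.847.
In absolute terms T_C = 297.04 K and T_H = 317.09 K, so ΔT = 20.06 K.
COP_Carnot = T_C/ΔT = 297.04/20.06 = 14.81.
η_II = COP_actual/COP_Carnot = 2.847/14.81 = 0.1922.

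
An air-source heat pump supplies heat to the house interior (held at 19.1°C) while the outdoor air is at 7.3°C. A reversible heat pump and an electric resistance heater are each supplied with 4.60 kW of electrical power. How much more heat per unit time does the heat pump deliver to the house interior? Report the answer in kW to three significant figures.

In absolute terms T_C = 280.45 K and T_H = 292.25 K, so ΔT = 11.80 K.
COP_Carnot = T_H/ΔT = 292.25/11.80 = 24.77.
The heat pump delivers Q̇_H = COP × Ẇ = 113.9 kW; the resistance heater delivers Ẇ = 4.600 kW.
Extra = (COP − 1)·Ẇ = 109.3 kW.

109 kW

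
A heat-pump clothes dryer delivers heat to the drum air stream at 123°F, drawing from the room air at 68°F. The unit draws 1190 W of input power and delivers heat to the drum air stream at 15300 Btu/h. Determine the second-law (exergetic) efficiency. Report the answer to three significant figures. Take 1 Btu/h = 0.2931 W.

Converting, Q̇_H = 15300 Btu/h = 4484 W, so COP_actual = Q̇_H/Ẇ = 4484/1190 = 3.768.
In absolute terms T_C = 293.15 K and T_H = 323.71 K, so ΔT = 30.56 K.
COP_Carnot = T_H/ΔT = 323.71/30.56 = 10.59.
η_II = COP_actual/COP_Carnot = 3.768/10.59 = 0.3557.

0.356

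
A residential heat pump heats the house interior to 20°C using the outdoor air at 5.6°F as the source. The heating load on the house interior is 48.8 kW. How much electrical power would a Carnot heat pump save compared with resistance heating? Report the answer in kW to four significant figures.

In absolute terms T_C = 258.48 K and T_H = 293.15 K, so ΔT = 34.67 K.
COP_Carnot = T_H/ΔT = 293.15/34.67 = 8.456.
Resistance heating needs Ẇ_res = Q̇_H = 48.80 kW; the reversible heat pump needs only Ẇ_hp = Q̇_H/COP = 5.771 kW.
Saving = 48.80 − 5.771 = 43.03 kW.

43.03 kW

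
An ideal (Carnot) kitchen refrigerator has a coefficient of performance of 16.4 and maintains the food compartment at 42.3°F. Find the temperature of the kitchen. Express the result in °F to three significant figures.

COP_R = T_C/(T_H − T_C) gives T_H − T_C = T_C/COP.
With T_C = 278.87 K, T_H = 278.87 × (1 + 1/16.4) = 295.88 K.
Converting, 295.88 K = 72.91°F.

72.9 °F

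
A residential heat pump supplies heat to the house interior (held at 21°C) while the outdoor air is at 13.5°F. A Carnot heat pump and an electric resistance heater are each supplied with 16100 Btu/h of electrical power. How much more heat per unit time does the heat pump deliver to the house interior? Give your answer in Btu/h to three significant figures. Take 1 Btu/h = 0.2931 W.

135000 Btu/h

In absolute terms T_C = 262.87 K and T_H = 294.15 K, so ΔT = 31.28 K.
COP_Carnot = T_H/ΔT = 294.15/31.28 = 9.404.
The heat pump delivers Q̇_H = COP × Ẇ = 151400 Btu/h; the resistance heater delivers Ẇ = 16100 Btu/h.
Extra = (COP − 1)·Ẇ = 135300 Btu/h.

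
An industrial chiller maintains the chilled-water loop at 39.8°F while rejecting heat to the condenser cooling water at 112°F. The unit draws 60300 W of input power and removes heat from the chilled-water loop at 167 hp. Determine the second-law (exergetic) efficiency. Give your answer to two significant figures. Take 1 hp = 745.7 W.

Converting, Q̇_C = 167.0 hp = 124500 W, so COP_actual = Q̇_C/Ẇ = 124500/60300 = 2.065.
In absolute terms T_C = 277.48 K and T_H = 317.59 K, so ΔT = 40.11 K.
COP_Carnot = T_C/ΔT = 277.48/40.11 = 6.918.
η_II = COP_actual/COP_Carnot = 2.065/6.918 = 0.2985.

0.30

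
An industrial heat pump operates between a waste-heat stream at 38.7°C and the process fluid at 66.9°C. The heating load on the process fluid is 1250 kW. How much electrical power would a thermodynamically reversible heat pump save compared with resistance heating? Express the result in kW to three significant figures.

In absolute terms T_C = 311.85 K and T_H = 340.05 K, so ΔT = 28.20 K.
COP_Carnot = T_H/ΔT = 340.05/28.20 = 12.06.
Resistance heating needs Ẇ_res = Q̇_H = 1250 kW; the reversible heat pump needs only Ẇ_hp = Q̇_H/COP = 103.7 kW.
Saving = 1250 − 103.7 = 1146 kW.

1150 kW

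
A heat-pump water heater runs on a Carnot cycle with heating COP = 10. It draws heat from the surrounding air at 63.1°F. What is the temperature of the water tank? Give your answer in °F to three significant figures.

121 °F

COP_HP = T_H/(T_H − T_C) rearranges to T_H = COP·T_C/(COP − 1).
With T_C = 290.43 K, T_H = 10 × 290.43/9.000 = 322.70 K.
Converting, 322.70 K = 121.19°F.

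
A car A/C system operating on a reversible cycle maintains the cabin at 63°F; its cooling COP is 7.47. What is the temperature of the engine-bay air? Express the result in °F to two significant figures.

COP_R = T_C/(T_H − T_C) gives T_H − T_C = T_C/COP.
With T_C = 290.37 K, T_H = 290.37 × (1 + 1/7.47) = 329.24 K.
Converting, 329.24 K = 132.97°F.

130 °F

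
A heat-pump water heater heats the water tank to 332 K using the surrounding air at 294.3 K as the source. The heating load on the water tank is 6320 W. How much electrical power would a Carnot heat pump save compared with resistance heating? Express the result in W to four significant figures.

The reservoir spacing is ΔT = 332 − 294.3 = 37.70 K.
COP_Carnot = T_H/ΔT = 332.00/37.70 = 8.806.
Resistance heating needs Ẇ_res = Q̇_H = 6320 W; the reversible heat pump needs only Ẇ_hp = Q̇_H/COP = 717.7 W.
Saving = 6320 − 717.7 = 5602 W.

5602 W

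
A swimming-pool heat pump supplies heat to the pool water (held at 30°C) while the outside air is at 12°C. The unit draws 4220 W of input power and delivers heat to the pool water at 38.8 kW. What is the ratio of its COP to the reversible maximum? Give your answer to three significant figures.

Converting, Q̇_H = 38.80 kW = 38800 W, so COP_actual = Q̇_H/Ẇ = 38800/4220 = 9.194.
In absolute terms T_C = 285.15 K and T_H = 303.15 K, so ΔT = 18.00 K.
COP_Carnot = T_H/ΔT = 303.15/18.00 = 16.84.
η_II = COP_actual/COP_Carnot = 9.194/16.84 = 0.5459.

0.546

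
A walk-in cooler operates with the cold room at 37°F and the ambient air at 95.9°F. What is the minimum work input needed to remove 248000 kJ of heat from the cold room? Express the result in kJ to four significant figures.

29410 kJ

In absolute terms T_C = 275.93 K and T_H = 308.65 K, so ΔT = 32.72 K.
The reversible limit is COP_R = T_C/ΔT = 8.432, so W_min = Q_C/COP = Q_C·ΔT/T_C.
W_min = 248000 × 32.72/275.93 = 29410 kJ.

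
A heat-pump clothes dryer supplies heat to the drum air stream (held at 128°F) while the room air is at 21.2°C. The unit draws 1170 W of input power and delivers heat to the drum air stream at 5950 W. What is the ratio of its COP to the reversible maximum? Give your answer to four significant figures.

COP_actual = Q̇_H/Ẇ = 5950/1170 = 5.085.
In absolute terms T_C = 294.35 K and T_H = 326.48 K, so ΔT = 32.13 K.
COP_Carnot = T_H/ΔT = 326.48/32.13 = 10.16.
η_II = COP_actual/COP_Carnot = 5.085/10.16 = 0.5005.

0.5005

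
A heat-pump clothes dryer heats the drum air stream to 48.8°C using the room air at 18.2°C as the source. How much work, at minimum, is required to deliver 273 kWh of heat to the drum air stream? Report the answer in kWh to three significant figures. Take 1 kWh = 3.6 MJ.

In absolute terms T_C = 291.35 K and T_H = 321.95 K, so ΔT = 30.60 K.
The reversible limit is COP_HP = T_H/ΔT = 10.52, so W_min = Q_H/COP = Q_H·ΔT/T_H.
W_min = 273.0 × 30.60/321.95 = 25.95 kWh.

25.9 kWh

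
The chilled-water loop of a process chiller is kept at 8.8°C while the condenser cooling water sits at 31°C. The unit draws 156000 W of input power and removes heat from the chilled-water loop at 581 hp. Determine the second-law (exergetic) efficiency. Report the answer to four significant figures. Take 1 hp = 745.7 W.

Converting, Q̇_C = 581.0 hp = 433300 W, so COP_actual = Q̇_C/Ẇ = 433300/156000 = 2.777.
In absolute terms T_C = 281.95 K and T_H = 304.15 K, so ΔT = 22.20 K.
COP_Carnot = T_C/ΔT = 281.95/22.20 = 12.70.
η_II = COP_actual/COP_Carnot = 2.777/12.70 = 0.2187.

0.2187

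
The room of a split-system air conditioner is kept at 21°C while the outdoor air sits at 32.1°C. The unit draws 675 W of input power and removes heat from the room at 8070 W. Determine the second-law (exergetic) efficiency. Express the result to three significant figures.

COP_actual = Q̇_C/Ẇ = 8070/675.0 = 11.96.
In absolute terms T_C = 294.15 K and T_H = 305.25 K, so ΔT = 11.10 K.
COP_Carnot = T_C/ΔT = 294.15/11.10 = 26.50.
η_II = COP_actual/COP_Carnot = 11.96/26.50 = 0.4512.

0.451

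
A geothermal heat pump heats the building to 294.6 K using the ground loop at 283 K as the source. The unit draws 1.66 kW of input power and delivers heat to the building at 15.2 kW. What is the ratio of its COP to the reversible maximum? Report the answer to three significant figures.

COP_actual = Q̇_H/Ẇ = 15.20/1.660 = 9.157.
The reservoir spacing is ΔT = 294.6 − 283 = 11.60 K.
COP_Carnot = T_H/ΔT = 294.60/11.60 = 25.40.
η_II = COP_actual/COP_Carnot = 9.157/25.40 = 0.3605.

0.361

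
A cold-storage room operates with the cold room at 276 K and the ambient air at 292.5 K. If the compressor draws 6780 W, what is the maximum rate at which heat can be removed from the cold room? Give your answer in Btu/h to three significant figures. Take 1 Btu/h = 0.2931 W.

The reservoir spacing is ΔT = 292.5 − 276 = 16.50 K.
COP_Carnot = T_C/ΔT = 276.00/16.50 = 16.73.
Q̇_max = COP_Carnot × Ẇ = 16.73 × 6780 W = 113400 W = 386900 Btu/h.

387000 Btu/h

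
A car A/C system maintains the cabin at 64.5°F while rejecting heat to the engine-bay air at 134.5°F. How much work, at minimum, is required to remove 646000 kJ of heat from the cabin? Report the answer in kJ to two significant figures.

86000 kJ

In absolute terms T_C = 291.21 K and T_H = 330.09 K, so ΔT = 38.89 K.
The reversible limit is COP_R = T_C/ΔT = 7.488, so W_min = Q_C/COP = Q_C·ΔT/T_C.
W_min = 646000 × 38.89/291.21 = 86270 kJ.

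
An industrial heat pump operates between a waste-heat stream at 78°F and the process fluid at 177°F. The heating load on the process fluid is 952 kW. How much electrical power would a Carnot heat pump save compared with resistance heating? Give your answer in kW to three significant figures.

In absolute terms T_C = 298.71 K and T_H = 353.71 K, so ΔT = 55.00 K.
COP_Carnot = T_H/ΔT = 353.71/55.00 = 6.431.
Resistance heating needs Ẇ_res = Q̇_H = 952.0 kW; the reversible heat pump needs only Ẇ_hp = Q̇_H/COP = 148.0 kW.
Saving = 952.0 − 148.0 = 804.0 kW.

804 kW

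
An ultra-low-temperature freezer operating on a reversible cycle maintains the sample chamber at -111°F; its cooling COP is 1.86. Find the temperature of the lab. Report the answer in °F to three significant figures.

76.5 °F

COP_R = T_C/(T_H − T_C) gives T_H − T_C = T_C/COP.
With T_C = 193.71 K, T_H = 193.71 × (1 + 1/1.86) = 297.85 K.
Converting, 297.85 K = 76.46°F.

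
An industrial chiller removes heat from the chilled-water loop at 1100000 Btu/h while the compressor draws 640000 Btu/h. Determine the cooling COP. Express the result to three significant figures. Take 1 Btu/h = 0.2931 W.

The first law gives Q̇_H = Q̇_C + Ẇ, so the three rates are Q̇_C = 1100000, Q̇_H = 1740000, Ẇ = 640000 Btu/h.
COP_R = Q̇_C/Ẇ = 1100000/640000 = 1.719.

1.72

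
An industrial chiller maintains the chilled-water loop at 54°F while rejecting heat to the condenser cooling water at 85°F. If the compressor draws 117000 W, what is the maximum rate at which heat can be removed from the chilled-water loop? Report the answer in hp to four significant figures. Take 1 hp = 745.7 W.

In absolute terms T_C = 285.37 K and T_H = 302.59 K, so ΔT = 17.22 K.
COP_Carnot = T_C/ΔT = 285.37/17.22 = 16.57.
Q̇_max = COP_Carnot × Ẇ = 16.57 × 117000 W = 1939000 W = 2600 hp.

2600 hp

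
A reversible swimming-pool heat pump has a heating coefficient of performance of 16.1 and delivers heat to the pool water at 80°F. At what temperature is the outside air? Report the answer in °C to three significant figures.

COP_HP = T_H/(T_H − T_C) gives T_H − T_C = T_H/COP.
With T_H = 299.82 K, T_C = 299.82 × (1 − 1/16.1) = 281.19 K.
Converting, 281.19 K = 8.04°C.

8.04 °C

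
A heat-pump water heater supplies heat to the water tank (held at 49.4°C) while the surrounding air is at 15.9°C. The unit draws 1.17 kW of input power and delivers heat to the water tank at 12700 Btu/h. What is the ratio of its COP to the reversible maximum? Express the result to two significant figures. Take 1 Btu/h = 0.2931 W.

0.33

Converting, Q̇_H = 12700 Btu/h = 3.722 kW, so COP_actual = Q̇_H/Ẇ = 3.722/1.170 = 3.182.
In absolute terms T_C = 289.05 K and T_H = 322.55 K, so ΔT = 33.50 K.
COP_Carnot = T_H/ΔT = 322.55/33.50 = 9.628.
η_II = COP_actual/COP_Carnot = 3.182/9.628 = 0.3304.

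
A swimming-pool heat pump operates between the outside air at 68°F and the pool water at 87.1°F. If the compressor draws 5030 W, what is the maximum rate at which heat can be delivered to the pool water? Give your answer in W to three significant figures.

144000 W

In absolute terms T_C = 293.15 K and T_H = 303.76 K, so ΔT = 10.61 K.
COP_Carnot = T_H/ΔT = 303.76/10.61 = 28.63.
Q̇_max = COP_Carnot × Ẇ = 28.63 × 5030 W = 144000 W.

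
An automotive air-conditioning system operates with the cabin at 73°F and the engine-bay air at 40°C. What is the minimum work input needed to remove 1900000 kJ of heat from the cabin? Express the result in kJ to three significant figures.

In absolute terms T_C = 295.93 K and T_H = 313.15 K, so ΔT = 17.22 K.
The reversible limit is COP_R = T_C/ΔT = 17.18, so W_min = Q_C/COP = Q_C·ΔT/T_C.
W_min = 1900000 × 17.22/295.93 = 110600 kJ.

111000 kJ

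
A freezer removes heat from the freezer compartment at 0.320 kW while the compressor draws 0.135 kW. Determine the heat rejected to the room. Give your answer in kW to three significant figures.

For a cyclic device the first law requires Q̇_H = Q̇_C + Ẇ.
Q̇_H = Q̇_C + Ẇ = 0.4550 kW.

0.455 kW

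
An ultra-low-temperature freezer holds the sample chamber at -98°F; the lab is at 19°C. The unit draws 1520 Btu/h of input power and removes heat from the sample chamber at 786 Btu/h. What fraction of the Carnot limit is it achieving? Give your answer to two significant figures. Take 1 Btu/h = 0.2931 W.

COP_actual = Q̇_C/Ẇ = 786.0/1520 = 0.5171.
In absolute terms T_C = 200.93 K and T_H = 292.15 K, so ΔT = 91.22 K.
COP_Carnot = T_C/ΔT = 200.93/91.22 = 2.203.
η_II = COP_actual/COP_Carnot = 0.5171/2.203 = 0.2348.

0.23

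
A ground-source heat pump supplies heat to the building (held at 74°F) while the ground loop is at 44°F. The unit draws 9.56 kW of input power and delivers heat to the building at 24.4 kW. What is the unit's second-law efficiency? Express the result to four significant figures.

0.1435

COP_actual = Q̇_H/Ẇ = 24.40/9.560 = 2.552.
In absolute terms T_C = 279.82 K and T_H = 296.48 K, so ΔT = 16.67 K.
COP_Carnot = T_H/ΔT = 296.48/16.67 = 17.79.
η_II = COP_actual/COP_Carnot = 2.552/17.79 = 0.1435.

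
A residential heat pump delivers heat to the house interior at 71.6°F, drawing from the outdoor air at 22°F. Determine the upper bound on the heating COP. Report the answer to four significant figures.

In absolute terms T_C = 267.59 K and T_H = 295.15 K, so ΔT = 27.56 K.
For a reversible cycle, COP_Carnot = T_H/ΔT = 295.15/27.56 = 10.71.

10.71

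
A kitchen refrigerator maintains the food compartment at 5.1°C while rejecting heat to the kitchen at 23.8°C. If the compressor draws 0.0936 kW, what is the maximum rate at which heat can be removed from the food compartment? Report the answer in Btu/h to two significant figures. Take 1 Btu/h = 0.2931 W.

In absolute terms T_C = 278.25 K and T_H = 296.95 K, so ΔT = 18.70 K.
COP_Carnot = T_C/ΔT = 278.25/18.70 = 14.88.
Q̇_max = COP_Carnot × Ẇ = 14.88 × 0.09360 kW = 1.393 kW = 4752 Btu/h.

4800 Btu/h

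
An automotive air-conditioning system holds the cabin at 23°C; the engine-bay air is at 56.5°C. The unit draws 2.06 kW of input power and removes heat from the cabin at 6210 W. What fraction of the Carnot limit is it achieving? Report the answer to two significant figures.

Converting, Q̇_C = 6210 W = 6.210 kW, so COP_actual = Q̇_C/Ẇ = 6.210/2.060 = 3.015.
In absolute terms T_C = 296.15 K and T_H = 329.65 K, so ΔT = 33.50 K.
COP_Carnot = T_C/ΔT = 296.15/33.50 = 8.840.
η_II = COP_actual/COP_Carnot = 3.015/8.840 = 0.3410.

0.34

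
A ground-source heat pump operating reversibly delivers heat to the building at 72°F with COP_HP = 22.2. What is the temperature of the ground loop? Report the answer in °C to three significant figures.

8.92 °C

COP_HP = T_H/(T_H − T_C) gives T_H − T_C = T_H/COP.
With T_H = 295.37 K, T_C = 295.37 × (1 − 1/22.2) = 282.07 K.
Converting, 282.07 K = 8.92°C.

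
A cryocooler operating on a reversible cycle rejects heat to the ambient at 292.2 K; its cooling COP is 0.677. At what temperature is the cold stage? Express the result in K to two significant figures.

120 K

For a Carnot refrigerator COP_R = T_C/(T_H − T_C), so T_C = COP·T_H/(1 + COP).
With T_H = 292.20 K, T_C = 0.677 × 292.20/1.677 = 117.96 K.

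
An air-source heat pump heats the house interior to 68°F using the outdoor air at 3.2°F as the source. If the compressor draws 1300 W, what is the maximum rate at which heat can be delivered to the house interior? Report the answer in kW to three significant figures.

In absolute terms T_C = 257.15 K and T_H = 293.15 K, so ΔT = 36.00 K.
COP_Carnot = T_H/ΔT = 293.15/36.00 = 8.143.
Q̇_max = COP_Carnot × Ẇ = 8.143 × 1300 W = 10590 W = 10.59 kW.

10.6 kW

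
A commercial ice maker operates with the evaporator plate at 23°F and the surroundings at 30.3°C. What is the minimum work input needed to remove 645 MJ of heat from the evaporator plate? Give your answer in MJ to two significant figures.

In absolute terms T_C = 268.15 K and T_H = 303.45 K, so ΔT = 35.30 K.
The reversible limit is COP_R = T_C/ΔT = 7.596, so W_min = Q_C/COP = Q_C·ΔT/T_C.
W_min = 645.0 × 35.30/268.15 = 84.91 MJ.

85 MJ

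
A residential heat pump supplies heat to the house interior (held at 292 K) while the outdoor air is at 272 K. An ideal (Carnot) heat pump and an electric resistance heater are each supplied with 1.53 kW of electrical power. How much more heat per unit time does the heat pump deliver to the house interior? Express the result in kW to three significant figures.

20.8 kW

The reservoir spacing is ΔT = 292 − 272 = 20.00 K.
COP_Carnot = T_H/ΔT = 292.00/20.00 = 14.60.
The heat pump delivers Q̇_H = COP × Ẇ = 22.34 kW; the resistance heater delivers Ẇ = 1.530 kW.
Extra = (COP − 1)·Ẇ = 20.81 kW.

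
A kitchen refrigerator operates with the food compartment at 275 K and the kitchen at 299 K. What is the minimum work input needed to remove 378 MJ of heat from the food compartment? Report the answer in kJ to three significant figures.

The reservoir spacing is ΔT = 299 − 275 = 24.00 K.
The reversible limit is COP_R = T_C/ΔT = 11.46, so W_min = Q_C/COP = Q_C·ΔT/T_C.
W_min = 378.0 × 24.00/275.00 = 32.99 MJ = 32990 kJ.

33000 kJ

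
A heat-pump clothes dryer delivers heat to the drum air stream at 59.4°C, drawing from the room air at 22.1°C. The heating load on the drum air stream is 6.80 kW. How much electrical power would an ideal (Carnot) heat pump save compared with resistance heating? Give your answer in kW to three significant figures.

6.04 kW

In absolute terms T_C = 295.25 K and T_H = 332.55 K, so ΔT = 37.30 K.
COP_Carnot = T_H/ΔT = 332.55/37.30 = 8.916.
Resistance heating needs Ẇ_res = Q̇_H = 6.800 kW; the reversible heat pump needs only Ẇ_hp = Q̇_H/COP = 0.7627 kW.
Saving = 6.800 − 0.7627 = 6.037 kW.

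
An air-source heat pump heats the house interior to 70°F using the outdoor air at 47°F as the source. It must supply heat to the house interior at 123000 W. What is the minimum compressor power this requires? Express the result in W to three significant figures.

5340 W

In absolute terms T_C = 281.48 K and T_H = 294.26 K, so ΔT = 12.78 K.
COP_Carnot = T_H/ΔT = 294.26/12.78 = 23.03.
Ẇ_min = Q̇/COP_Carnot = 123000/23.03 = 5341 W.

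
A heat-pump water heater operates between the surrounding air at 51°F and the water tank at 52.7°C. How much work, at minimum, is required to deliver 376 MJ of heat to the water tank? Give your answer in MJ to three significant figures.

In absolute terms T_C = 283.71 K and T_H = 325.85 K, so ΔT = 42.14 K.
The reversible limit is COP_HP = T_H/ΔT = 7.732, so W_min = Q_H/COP = Q_H·ΔT/T_H.
W_min = 376.0 × 42.14/325.85 = 48.63 MJ.

48.6 MJ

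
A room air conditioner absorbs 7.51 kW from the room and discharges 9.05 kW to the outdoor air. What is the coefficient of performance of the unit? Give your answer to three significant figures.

The first law gives Q̇_H = Q̇_C + Ẇ, so the three rates are Q̇_C = 7.510, Q̇_H = 9.050, Ẇ = 1.540 kW.
COP_R = Q̇_C/Ẇ = 7.510/1.540 = 4.877.

4.88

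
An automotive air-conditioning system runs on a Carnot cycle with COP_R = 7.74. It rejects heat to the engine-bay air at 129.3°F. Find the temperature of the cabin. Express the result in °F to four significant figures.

For a Carnot refrigerator COP_R = T_C/(T_H − T_C), so T_C = COP·T_H/(1 + COP).
With T_H = 327.21 K, T_C = 7.74 × 327.21/8.740 = 289.77 K.
Converting, 289.77 K = 61.91°F.

61.91 °F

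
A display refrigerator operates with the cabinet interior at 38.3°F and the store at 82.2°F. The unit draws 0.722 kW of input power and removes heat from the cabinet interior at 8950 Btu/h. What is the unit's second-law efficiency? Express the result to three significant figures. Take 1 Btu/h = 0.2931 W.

Converting, Q̇_C = 8950 Btu/h = 2.623 kW, so COP_actual = Q̇_C/Ẇ = 2.623/0.7220 = 3.633.
In absolute terms T_C = 276.65 K and T_H = 301.04 K, so ΔT = 24.39 K.
COP_Carnot = T_C/ΔT = 276.65/24.39 = 11.34.
η_II = COP_actual/COP_Carnot = 3.633/11.34 = 0.3203.

0.320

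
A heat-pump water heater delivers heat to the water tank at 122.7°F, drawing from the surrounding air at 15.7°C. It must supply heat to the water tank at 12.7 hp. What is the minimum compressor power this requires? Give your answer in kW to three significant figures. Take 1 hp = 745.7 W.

1.02 kW

In absolute terms T_C = 288.85 K and T_H = 323.54 K, so ΔT = 34.69 K.
COP_Carnot = T_H/ΔT = 323.54/34.69 = 9.327.
Ẇ_min = Q̇/COP_Carnot = 12.70/9.327 = 1.362 hp = 1.015 kW.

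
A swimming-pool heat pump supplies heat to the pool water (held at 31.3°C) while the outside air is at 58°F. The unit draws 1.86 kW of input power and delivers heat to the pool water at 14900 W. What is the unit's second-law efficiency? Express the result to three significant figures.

0.444

Converting, Q̇_H = 14900 W = 14.90 kW, so COP_actual = Q̇_H/Ẇ = 14.90/1.860 = 8.011.
In absolute terms T_C = 287.59 K and T_H = 304.45 K, so ΔT = 16.86 K.
COP_Carnot = T_H/ΔT = 304.45/16.86 = 18.06.
η_II = COP_actual/COP_Carnot = 8.011/18.06 = 0.4435.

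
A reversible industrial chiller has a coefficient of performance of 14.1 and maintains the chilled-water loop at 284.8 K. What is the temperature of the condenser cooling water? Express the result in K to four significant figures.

COP_R = T_C/(T_H − T_C) gives T_H − T_C = T_C/COP.
With T_C = 284.80 K, T_H = 284.80 × (1 + 1/14.1) = 305.00 K.

305.0 K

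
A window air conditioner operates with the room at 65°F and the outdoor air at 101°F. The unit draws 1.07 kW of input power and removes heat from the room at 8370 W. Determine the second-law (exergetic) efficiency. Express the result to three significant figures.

Converting, Q̇_C = 8370 W = 8.370 kW, so COP_actual = Q̇_C/Ẇ = 8.370/1.070 = 7.822.
In absolute terms T_C = 291.48 K and T_H = 311.48 K, so ΔT = 20.00 K.
COP_Carnot = T_C/ΔT = 291.48/20.00 = 14.57.
η_II = COP_actual/COP_Carnot = 7.822/14.57 = 0.5367.

0.537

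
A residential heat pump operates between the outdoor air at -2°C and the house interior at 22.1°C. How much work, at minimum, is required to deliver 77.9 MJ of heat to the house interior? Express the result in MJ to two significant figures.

In absolute terms T_C = 271.15 K and T_H = 295.25 K, so ΔT = 24.10 K.
The reversible limit is COP_HP = T_H/ΔT = 12.25, so W_min = Q_H/COP = Q_H·ΔT/T_H.
W_min = 77.90 × 24.10/295.25 = 6.359 MJ.

6.4 MJ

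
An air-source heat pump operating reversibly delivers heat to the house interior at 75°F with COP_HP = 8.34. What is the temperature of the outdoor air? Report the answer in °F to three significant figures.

COP_HP = T_H/(T_H − T_C) gives T_H − T_C = T_H/COP.
With T_H = 297.04 K, T_C = 297.04 × (1 − 1/8.34) = 261.42 K.
Converting, 261.42 K = 10.89°F.

10.9 °F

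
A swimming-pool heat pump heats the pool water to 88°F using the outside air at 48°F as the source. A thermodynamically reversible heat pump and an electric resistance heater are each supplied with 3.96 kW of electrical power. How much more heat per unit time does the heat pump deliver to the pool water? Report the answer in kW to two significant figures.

50 kW

In absolute terms T_C = 282.04 K and T_H = 304.26 K, so ΔT = 22.22 K.
COP_Carnot = T_H/ΔT = 304.26/22.22 = 13.69.
The heat pump delivers Q̇_H = COP × Ẇ = 54.22 kW; the resistance heater delivers Ẇ = 3.960 kW.
Extra = (COP − 1)·Ẇ = 50.26 kW.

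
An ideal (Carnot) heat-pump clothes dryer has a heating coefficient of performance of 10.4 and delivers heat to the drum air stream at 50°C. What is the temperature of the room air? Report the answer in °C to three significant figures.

18.9 °C

COP_HP = T_H/(T_H − T_C) gives T_H − T_C = T_H/COP.
With T_H = 323.15 K, T_C = 323.15 × (1 − 1/10.4) = 292.08 K.
Converting, 292.08 K = 18.93°C.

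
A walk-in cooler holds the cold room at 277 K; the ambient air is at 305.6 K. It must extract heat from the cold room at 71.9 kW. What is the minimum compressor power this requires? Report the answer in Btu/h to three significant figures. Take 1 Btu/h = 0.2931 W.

The reservoir spacing is ΔT = 305.6 − 277 = 28.60 K.
COP_Carnot = T_C/ΔT = 277.00/28.60 = 9.685.
Ẇ_min = Q̇/COP_Carnot = 71.90/9.685 = 7.424 kW = 25330 Btu/h.

25300 Btu/h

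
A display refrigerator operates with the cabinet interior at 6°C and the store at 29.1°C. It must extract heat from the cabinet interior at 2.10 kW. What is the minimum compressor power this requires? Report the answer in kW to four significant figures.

0.1738 kW

In absolute terms T_C = 279.15 K and T_H = 302.25 K, so ΔT = 23.10 K.
COP_Carnot = T_C/ΔT = 279.15/23.10 = 12.08.
Ẇ_min = Q̇/COP_Carnot = 2.100/12.08 = 0.1738 kW.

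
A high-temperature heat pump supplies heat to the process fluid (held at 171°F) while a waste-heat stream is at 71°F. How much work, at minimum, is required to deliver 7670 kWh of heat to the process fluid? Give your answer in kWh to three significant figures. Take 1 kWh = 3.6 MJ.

In absolute terms T_C = 294.82 K and T_H = 350.37 K, so ΔT = 55.56 K.
The reversible limit is COP_HP = T_H/ΔT = 6.307, so W_min = Q_H/COP = Q_H·ΔT/T_H.
W_min = 7670 × 55.56/350.37 = 1216 kWh.

1220 kWh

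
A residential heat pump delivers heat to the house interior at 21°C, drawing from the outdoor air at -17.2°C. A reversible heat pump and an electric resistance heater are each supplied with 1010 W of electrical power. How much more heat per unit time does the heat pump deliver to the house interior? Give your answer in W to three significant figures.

6770 W

In absolute terms T_C = 255.95 K and T_H = 294.15 K, so ΔT = 38.20 K.
COP_Carnot = T_H/ΔT = 294.15/38.20 = 7.700.
The heat pump delivers Q̇_H = COP × Ẇ = 7777 W; the resistance heater delivers Ẇ = 1010 W.
Extra = (COP − 1)·Ẇ = 6767 W.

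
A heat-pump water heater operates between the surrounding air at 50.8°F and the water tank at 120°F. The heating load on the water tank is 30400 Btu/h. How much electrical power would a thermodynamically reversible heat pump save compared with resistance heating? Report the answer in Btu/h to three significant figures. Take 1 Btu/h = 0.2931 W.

26800 Btu/h

In absolute terms T_C = 283.59 K and T_H = 322.04 K, so ΔT = 38.44 K.
COP_Carnot = T_H/ΔT = 322.04/38.44 = 8.377.
Resistance heating needs Ẇ_res = Q̇_H = 30400 Btu/h; the reversible heat pump needs only Ẇ_hp = Q̇_H/COP = 3629 Btu/h.
Saving = 30400 − 3629 = 26770 Btu/h.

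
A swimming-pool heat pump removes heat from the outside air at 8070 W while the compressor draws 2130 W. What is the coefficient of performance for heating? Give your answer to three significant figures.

4.79

The first law gives Q̇_H = Q̇_C + Ẇ, so the three rates are Q̇_C = 8070, Q̇_H = 10200, Ẇ = 2130 W.
COP_HP = Q̇_H/Ẇ = 10200/2130 = 4.789.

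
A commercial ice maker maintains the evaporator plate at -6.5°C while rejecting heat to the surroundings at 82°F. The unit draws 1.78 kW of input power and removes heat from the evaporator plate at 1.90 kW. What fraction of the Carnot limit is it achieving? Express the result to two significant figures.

0.14

COP_actual = Q̇_C/Ẇ = 1.900/1.780 = 1.067.
In absolute terms T_C = 266.65 K and T_H = 300.93 K, so ΔT = 34.28 K.
COP_Carnot = T_C/ΔT = 266.65/34.28 = 7.779.
η_II = COP_actual/COP_Carnot = 1.067/7.779 = 0.1372.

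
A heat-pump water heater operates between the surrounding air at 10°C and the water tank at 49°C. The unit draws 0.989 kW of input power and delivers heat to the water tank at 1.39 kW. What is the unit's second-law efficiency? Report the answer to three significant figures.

0.170

COP_actual = Q̇_H/Ẇ = 1.390/0.9890 = 1.405.
In absolute terms T_C = 283.15 K and T_H = 322.15 K, so ΔT = 39.00 K.
COP_Carnot = T_H/ΔT = 322.15/39.00 = 8.260.
η_II = COP_actual/COP_Carnot = 1.405/8.260 = 0.1701.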